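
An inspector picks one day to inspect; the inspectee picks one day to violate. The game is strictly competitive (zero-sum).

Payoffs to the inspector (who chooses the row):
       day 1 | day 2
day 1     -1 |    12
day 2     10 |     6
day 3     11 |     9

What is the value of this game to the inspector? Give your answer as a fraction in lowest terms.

Row day 2 is strictly dominated by row day 3, so the inspector never plays it.
The remaining 2×2 game on (day 1, day 3) × (day 1, day 2) has no saddle point. Let the inspector play day 1 with probability p; indifference gives −p + 11(1−p) = 12p + 9(1−p), so p = 2/15.
Similarly the inspectee's optimal q on day 1 is 1/5, and the value is -1·(1/5) + (12)·(4/5) = 47/5.

47/5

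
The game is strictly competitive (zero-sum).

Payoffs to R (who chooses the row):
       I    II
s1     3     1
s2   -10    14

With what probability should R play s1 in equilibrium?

12/13

Row minima are 1 and -10, so R's maximin is 1; column maxima are 3 and 14, so C's minimax is 3. These differ, so the equilibrium is in mixed strategies.
Let R play s1 with probability p. C is indifferent when 3p − 10(1−p) = p + 14(1−p), giving p = 12/13.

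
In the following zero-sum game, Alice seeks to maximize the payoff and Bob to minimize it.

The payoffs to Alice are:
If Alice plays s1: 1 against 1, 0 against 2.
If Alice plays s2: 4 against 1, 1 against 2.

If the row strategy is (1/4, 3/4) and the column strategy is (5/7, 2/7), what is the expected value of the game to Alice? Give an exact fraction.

71/28

Against (5/7, 2/7), each row's expected payoff is s1: 5/7; s2: 22/7.
Taking the (1/4, 3/4)-weighted average: (1/4)·(5/7) + (3/4)·(22/7) = 71/28.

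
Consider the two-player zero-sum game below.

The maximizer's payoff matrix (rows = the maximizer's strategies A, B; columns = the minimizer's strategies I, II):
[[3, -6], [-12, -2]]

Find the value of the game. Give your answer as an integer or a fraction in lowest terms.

-78/19

Row minima are -6 and -12, so the maximizer's maximin is -6; column maxima are 3 and -2, so the minimizer's minimax is -2. These differ, so the equilibrium is in mixed strategies.
Let the maximizer play A with probability p. The minimizer is indifferent when 3p − 12(1−p) = −6p − 2(1−p), giving p = 10/19.
Let the minimizer play I with probability q. The maximizer is indifferent when 3q − 6(1−q) = −12q − 2(1−q), giving q = 4/19.
The value is 3·(4/19) + (-6)·(15/19) = -78/19.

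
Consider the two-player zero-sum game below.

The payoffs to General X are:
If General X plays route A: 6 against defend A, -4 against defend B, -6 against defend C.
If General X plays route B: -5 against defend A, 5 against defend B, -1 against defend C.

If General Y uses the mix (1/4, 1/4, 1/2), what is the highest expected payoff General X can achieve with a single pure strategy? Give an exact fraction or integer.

-1/2

route A: (6)·(1/4) + (-4)·(1/4) + (-6)·(1/2) = -5/2.
route B: (-5)·(1/4) + (5)·(1/4) + (-1)·(1/2) = -1/2.
The best pure response is route B with expected payoff -1/2.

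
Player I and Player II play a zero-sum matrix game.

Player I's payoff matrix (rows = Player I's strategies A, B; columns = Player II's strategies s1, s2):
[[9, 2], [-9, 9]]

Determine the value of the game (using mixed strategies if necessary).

99/25

Row minima are 2 and -9, so Player I's maximin is 2; column maxima are 9 and 9, so Player II's minimax is 9. These differ, so the equilibrium is in mixed strategies.
Let Player I play A with probability p. Player II is indifferent when 9p − 9(1−p) = 2p + 9(1−p), giving p = 18/25.
Let Player II play s1 with probability q. Player I is indifferent when 9q + 2(1−q) = −9q + 9(1−q), giving q = 7/25.
The value is 9·(7/25) + (2)·(18/25) = 99/25.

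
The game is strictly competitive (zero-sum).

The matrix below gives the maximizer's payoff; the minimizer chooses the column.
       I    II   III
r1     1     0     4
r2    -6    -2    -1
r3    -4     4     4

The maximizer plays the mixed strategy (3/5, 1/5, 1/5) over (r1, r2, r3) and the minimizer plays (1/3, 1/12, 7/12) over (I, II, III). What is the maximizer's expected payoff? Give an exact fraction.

Against (1/3, 1/12, 7/12), each row's expected payoff is r1: 8/3; r2: -11/4; r3: 4/3.
Taking the (3/5, 1/5, 1/5)-weighted average: (3/5)·(8/3) + (1/5)·(-11/4) + (1/5)·(4/3) = 79/60.

79/60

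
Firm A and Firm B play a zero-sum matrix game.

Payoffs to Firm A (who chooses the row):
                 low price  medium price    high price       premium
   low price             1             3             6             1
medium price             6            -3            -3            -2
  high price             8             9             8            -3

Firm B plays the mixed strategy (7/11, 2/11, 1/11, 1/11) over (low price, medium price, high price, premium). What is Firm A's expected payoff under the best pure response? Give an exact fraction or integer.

low price: (1)·(7/11) + (3)·(2/11) + (6)·(1/11) + (1)·(1/11) = 20/11.
medium price: (6)·(7/11) + (-3)·(2/11) + (-3)·(1/11) + (-2)·(1/11) = 31/11.
high price: (8)·(7/11) + (9)·(2/11) + (8)·(1/11) + (-3)·(1/11) = 79/11.
The best pure response is high price with expected payoff 79/11.

79/11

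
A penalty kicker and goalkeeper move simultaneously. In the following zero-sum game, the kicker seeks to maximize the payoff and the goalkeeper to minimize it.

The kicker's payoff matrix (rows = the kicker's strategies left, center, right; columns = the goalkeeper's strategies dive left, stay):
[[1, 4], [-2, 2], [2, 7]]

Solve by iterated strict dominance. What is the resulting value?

Column stay is strictly dominated by dive left for the goalkeeper (1<4, -2<2, 2<7); eliminate stay.
Row left is strictly dominated by row right (2>1); eliminate left.
Row center is strictly dominated by row right (2>-2); eliminate center.
Only (right, dive left) remains, with payoff 2.

2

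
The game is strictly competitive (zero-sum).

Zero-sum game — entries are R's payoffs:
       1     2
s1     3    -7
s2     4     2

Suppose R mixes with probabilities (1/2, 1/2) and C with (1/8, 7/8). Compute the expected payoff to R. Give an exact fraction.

-7/4

Against (1/8, 7/8), each row's expected payoff is s1: -23/4; s2: 9/4.
Taking the (1/2, 1/2)-weighted average: (1/2)·(-23/4) + (1/2)·(9/4) = -7/4.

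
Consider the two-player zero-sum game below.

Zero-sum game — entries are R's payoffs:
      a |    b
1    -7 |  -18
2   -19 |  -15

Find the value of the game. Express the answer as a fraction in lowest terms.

Row minima are -18 and -19, so R's maximin is -18; column maxima are -7 and -15, so C's minimax is -15. These differ, so the equilibrium is in mixed strategies.
Let R play 1 with probability p. C is indifferent when −7p − 19(1−p) = −18p − 15(1−p), giving p = 4/15.
Let C play a with probability q. R is indifferent when −7q − 18(1−q) = −19q − 15(1−q), giving q = 1/5.
The value is -7·(1/5) + (-18)·(4/5) = -79/5.

-79/5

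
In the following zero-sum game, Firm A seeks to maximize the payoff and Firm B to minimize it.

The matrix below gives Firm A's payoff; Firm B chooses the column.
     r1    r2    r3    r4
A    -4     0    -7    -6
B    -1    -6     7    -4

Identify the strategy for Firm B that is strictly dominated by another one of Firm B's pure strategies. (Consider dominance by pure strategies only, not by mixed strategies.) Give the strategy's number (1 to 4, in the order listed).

Firm B prefers columns that give Firm A less. Compare r1 with r4: -6 < -4, -4 < -1.
So r4 strictly dominates r1 for Firm B; r1 is strictly dominated.

1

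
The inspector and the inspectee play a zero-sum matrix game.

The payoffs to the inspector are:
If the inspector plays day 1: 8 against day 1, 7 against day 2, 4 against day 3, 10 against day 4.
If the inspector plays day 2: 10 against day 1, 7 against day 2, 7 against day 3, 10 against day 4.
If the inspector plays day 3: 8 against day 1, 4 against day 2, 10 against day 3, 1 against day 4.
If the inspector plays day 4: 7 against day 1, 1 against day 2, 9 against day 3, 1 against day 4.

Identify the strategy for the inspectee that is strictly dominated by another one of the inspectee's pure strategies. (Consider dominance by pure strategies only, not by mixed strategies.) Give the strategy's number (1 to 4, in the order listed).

The inspectee prefers columns that give the inspector less. Compare day 1 with day 2: 7 < 8, 7 < 10, 4 < 8, 1 < 7.
So day 2 strictly dominates day 1 for the inspectee; day 1 is strictly dominated.

1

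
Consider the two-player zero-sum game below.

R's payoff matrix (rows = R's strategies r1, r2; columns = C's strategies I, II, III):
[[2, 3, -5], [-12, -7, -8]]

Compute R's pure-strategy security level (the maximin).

The worst-case payoff for each row is r1: -5, r2: -12.
The best of these is -5.

-5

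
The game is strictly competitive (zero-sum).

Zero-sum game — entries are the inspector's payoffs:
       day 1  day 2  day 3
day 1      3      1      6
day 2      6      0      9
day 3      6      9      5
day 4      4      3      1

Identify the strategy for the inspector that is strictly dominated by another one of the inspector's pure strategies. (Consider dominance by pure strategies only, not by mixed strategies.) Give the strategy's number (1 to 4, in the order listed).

Compare day 4 with day 3: 6 > 4, 9 > 3, 5 > 1.
So day 3 strictly dominates day 4 for the inspector; day 4 is strictly dominated.

4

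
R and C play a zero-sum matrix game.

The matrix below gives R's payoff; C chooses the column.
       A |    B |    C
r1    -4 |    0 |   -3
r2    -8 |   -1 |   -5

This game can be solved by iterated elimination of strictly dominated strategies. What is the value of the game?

Column B is strictly dominated by A for C (-4<0, -8<-1); eliminate B.
Row r2 is strictly dominated by row r1 (-4>-8, -3>-5); eliminate r2.
Column C is strictly dominated by A for C (-4<-3); eliminate C.
Only (r1, A) remains, with payoff -4.

-4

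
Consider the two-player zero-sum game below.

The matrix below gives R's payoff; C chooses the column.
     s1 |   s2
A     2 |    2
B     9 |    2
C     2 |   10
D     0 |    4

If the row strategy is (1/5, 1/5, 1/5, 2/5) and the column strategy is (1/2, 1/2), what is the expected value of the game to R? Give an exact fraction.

Against (1/2, 1/2), each row's expected payoff is A: 2; B: 11/2; C: 6; D: 2.
Taking the (1/5, 1/5, 1/5, 2/5)-weighted average: (1/5)·(2) + (1/5)·(11/2) + (1/5)·(6) + (2/5)·(2) = 7/2.

7/2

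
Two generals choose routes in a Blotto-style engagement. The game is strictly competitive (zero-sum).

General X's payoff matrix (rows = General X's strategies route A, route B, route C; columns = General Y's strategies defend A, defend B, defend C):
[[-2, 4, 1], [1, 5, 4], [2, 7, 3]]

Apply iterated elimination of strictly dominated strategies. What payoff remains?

Row route A is strictly dominated by row route B (1>-2, 5>4, 4>1); eliminate route A.
Column defend B is strictly dominated by defend A for General Y (1<5, 2<7); eliminate defend B.
Column defend C is strictly dominated by defend A for General Y (1<4, 2<3); eliminate defend C.
Row route B is strictly dominated by row route C (2>1); eliminate route B.
Only (route C, defend A) remains, with payoff 2.

2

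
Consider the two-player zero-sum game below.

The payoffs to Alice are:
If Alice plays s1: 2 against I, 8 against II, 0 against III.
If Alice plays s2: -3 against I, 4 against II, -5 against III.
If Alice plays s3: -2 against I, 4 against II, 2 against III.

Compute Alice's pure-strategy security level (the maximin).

0

The worst-case payoff for each row is s1: 0, s2: -5, s3: -2.
The best of these is 0.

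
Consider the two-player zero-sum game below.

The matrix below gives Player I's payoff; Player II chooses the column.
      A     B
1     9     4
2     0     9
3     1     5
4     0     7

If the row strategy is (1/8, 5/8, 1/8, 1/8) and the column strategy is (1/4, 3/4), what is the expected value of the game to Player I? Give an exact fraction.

Against (1/4, 3/4), each row's expected payoff is 1: 21/4; 2: 27/4; 3: 4; 4: 21/4.
Taking the (1/8, 5/8, 1/8, 1/8)-weighted average: (1/8)·(21/4) + (5/8)·(27/4) + (1/8)·(4) + (1/8)·(21/4) = 193/32.

193/32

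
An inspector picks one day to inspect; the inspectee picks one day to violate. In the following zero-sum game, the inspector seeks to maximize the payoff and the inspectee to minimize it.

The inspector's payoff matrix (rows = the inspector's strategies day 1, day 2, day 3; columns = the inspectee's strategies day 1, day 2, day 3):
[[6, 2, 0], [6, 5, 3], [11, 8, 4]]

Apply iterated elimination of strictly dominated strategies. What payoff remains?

4

Row day 2 is strictly dominated by row day 3 (11>6, 8>5, 4>3); eliminate day 2.
Column day 1 is strictly dominated by day 2 for the inspectee (2<6, 8<11); eliminate day 1.
Column day 2 is strictly dominated by day 3 for the inspectee (0<2, 4<8); eliminate day 2.
Row day 1 is strictly dominated by row day 3 (4>0); eliminate day 1.
Only (day 3, day 3) remains, with payoff 4.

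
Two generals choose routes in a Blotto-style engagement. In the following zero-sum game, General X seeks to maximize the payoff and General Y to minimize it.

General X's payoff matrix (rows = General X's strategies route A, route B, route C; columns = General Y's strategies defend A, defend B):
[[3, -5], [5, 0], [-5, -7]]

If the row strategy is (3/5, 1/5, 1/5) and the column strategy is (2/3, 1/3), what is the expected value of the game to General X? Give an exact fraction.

Against (2/3, 1/3), each row's expected payoff is route A: 1/3; route B: 10/3; route C: -17/3.
Taking the (3/5, 1/5, 1/5)-weighted average: (3/5)·(1/3) + (1/5)·(10/3) + (1/5)·(-17/3) = -4/15.

-4/15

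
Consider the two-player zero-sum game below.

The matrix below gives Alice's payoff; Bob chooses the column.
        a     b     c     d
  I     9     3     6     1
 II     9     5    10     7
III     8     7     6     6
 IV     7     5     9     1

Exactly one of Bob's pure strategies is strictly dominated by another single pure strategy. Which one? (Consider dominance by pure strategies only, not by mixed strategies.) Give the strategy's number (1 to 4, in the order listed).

Bob prefers columns that give Alice less. Compare a with b: 3 < 9, 5 < 9, 7 < 8, 5 < 7.
So b strictly dominates a for Bob; a is strictly dominated.

1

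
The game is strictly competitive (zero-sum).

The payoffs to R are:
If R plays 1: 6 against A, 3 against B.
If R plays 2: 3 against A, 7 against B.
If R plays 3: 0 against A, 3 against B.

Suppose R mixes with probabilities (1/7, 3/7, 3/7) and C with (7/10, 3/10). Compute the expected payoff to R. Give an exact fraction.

102/35

Against (7/10, 3/10), each row's expected payoff is 1: 51/10; 2: 21/5; 3: 9/10.
Taking the (1/7, 3/7, 3/7)-weighted average: (1/7)·(51/10) + (3/7)·(21/5) + (3/7)·(9/10) = 102/35.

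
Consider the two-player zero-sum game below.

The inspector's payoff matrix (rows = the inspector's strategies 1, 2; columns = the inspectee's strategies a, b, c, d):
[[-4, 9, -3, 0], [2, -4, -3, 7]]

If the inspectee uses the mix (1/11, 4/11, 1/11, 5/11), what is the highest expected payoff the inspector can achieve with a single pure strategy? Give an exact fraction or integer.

29/11

1: (-4)·(1/11) + (9)·(4/11) + (-3)·(1/11) + (0)·(5/11) = 29/11.
2: (2)·(1/11) + (-4)·(4/11) + (-3)·(1/11) + (7)·(5/11) = 18/11.
The best pure response is 1 with expected payoff 29/11.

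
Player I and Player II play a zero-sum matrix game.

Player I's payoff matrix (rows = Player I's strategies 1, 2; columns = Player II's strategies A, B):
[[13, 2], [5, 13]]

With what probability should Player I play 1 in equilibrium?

Row minima are 2 and 5, so Player I's maximin is 5; column maxima are 13 and 13, so Player II's minimax is 13. These differ, so the equilibrium is in mixed strategies.
Let Player I play 1 with probability p. Player II is indifferent when 13p + 5(1−p) = 2p + 13(1−p), giving p = 8/19.

8/19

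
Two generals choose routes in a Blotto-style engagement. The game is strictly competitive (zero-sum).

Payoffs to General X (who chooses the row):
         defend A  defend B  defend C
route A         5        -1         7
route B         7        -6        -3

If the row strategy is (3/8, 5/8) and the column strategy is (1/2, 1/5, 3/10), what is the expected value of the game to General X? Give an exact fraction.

Against (1/2, 1/5, 3/10), each row's expected payoff is route A: 22/5; route B: 7/5.
Taking the (3/8, 5/8)-weighted average: (3/8)·(22/5) + (5/8)·(7/5) = 101/40.

101/40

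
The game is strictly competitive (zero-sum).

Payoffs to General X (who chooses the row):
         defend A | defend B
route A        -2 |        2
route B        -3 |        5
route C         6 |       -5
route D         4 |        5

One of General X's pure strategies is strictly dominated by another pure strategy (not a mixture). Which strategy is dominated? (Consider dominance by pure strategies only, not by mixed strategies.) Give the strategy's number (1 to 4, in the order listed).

1

Compare route A with route D: 4 > -2, 5 > 2.
So route D strictly dominates route A for General X; route A is strictly dominated.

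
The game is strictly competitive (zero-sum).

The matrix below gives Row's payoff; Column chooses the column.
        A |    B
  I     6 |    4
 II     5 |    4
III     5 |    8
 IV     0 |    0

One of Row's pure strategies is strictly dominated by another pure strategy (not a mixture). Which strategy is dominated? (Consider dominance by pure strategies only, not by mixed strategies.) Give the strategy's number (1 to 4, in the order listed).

Compare IV with I: 6 > 0, 4 > 0.
So I strictly dominates IV for Row; IV is strictly dominated.

4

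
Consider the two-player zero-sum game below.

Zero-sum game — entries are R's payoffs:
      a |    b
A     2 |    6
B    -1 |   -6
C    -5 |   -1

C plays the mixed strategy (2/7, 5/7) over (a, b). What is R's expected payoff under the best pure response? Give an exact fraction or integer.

34/7

A: (2)·(2/7) + (6)·(5/7) = 34/7.
B: (-1)·(2/7) + (-6)·(5/7) = -32/7.
C: (-5)·(2/7) + (-1)·(5/7) = -15/7.
The best pure response is A with expected payoff 34/7.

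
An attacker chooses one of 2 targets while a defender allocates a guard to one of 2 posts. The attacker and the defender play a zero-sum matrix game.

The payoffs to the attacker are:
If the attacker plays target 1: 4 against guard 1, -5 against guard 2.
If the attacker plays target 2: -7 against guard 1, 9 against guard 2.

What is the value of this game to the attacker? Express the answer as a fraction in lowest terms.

1/25

Row minima are -5 and -7, so the attacker's maximin is -5; column maxima are 4 and 9, so the defender's minimax is 4. These differ, so the equilibrium is in mixed strategies.
Let the attacker play target 1 with probability p. The defender is indifferent when 4p − 7(1−p) = −5p + 9(1−p), giving p = 16/25.
Let the defender play guard 1 with probability q. The attacker is indifferent when 4q − 5(1−q) = −7q + 9(1−q), giving q = 14/25.
The value is 4·(14/25) + (-5)·(11/25) = 1/25.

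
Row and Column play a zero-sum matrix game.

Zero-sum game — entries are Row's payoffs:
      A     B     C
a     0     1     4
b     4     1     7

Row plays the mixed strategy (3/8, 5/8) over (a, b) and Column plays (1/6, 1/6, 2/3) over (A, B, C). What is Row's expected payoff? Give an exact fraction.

9/2

Against (1/6, 1/6, 2/3), each row's expected payoff is a: 17/6; b: 11/2.
Taking the (3/8, 5/8)-weighted average: (3/8)·(17/6) + (5/8)·(11/2) = 9/2.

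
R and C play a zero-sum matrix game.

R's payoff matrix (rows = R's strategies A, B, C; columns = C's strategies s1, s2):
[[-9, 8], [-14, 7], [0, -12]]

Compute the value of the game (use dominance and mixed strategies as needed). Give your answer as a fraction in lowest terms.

Row B is strictly dominated by row A, so R never plays it.
The remaining 2×2 game on (A, C) × (s1, s2) has no saddle point. Let R play A with probability p; indifference gives −9p = 8p − 12(1−p), so p = 12/29.
Similarly C's optimal q on s1 is 20/29, and the value is -9·(20/29) + (8)·(9/29) = -108/29.

-108/29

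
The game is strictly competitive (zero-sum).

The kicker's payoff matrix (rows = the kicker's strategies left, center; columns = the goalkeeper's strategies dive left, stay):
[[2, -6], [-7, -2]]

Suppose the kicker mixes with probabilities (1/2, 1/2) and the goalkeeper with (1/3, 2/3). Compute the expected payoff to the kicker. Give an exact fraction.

-7/2

Against (1/3, 2/3), each row's expected payoff is left: -10/3; center: -11/3.
Taking the (1/2, 1/2)-weighted average: (1/2)·(-10/3) + (1/2)·(-11/3) = -7/2.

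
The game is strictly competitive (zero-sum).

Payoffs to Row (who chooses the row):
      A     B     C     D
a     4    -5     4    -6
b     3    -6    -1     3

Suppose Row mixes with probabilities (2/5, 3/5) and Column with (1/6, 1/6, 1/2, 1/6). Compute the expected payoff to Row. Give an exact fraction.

1/30

Against (1/6, 1/6, 1/2, 1/6), each row's expected payoff is a: 5/6; b: -1/2.
Taking the (2/5, 3/5)-weighted average: (2/5)·(5/6) + (3/5)·(-1/2) = 1/30.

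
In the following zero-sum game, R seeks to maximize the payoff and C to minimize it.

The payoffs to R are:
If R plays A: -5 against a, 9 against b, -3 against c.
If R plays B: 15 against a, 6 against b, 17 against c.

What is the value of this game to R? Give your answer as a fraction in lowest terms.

165/23

Column c is strictly dominated by a for C (it gives R more in every row).
The remaining 2×2 game on (A, B) × (a, b) has no saddle point. Let R play A with probability p; indifference gives −5p + 15(1−p) = 9p + 6(1−p), so p = 9/23.
Similarly C's optimal q on a is 3/23, and the value is -5·(3/23) + (9)·(20/23) = 165/23.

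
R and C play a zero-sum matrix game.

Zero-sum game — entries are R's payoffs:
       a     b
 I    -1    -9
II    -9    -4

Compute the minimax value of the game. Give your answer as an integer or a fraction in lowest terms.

-77/13

Row minima are -9 and -9, so R's maximin is -9; column maxima are -1 and -4, so C's minimax is -4. These differ, so the equilibrium is in mixed strategies.
Let R play I with probability p. C is indifferent when −p − 9(1−p) = −9p − 4(1−p), giving p = 5/13.
Let C play a with probability q. R is indifferent when −q − 9(1−q) = −9q − 4(1−q), giving q = 5/13.
The value is -1·(5/13) + (-9)·(8/13) = -77/13.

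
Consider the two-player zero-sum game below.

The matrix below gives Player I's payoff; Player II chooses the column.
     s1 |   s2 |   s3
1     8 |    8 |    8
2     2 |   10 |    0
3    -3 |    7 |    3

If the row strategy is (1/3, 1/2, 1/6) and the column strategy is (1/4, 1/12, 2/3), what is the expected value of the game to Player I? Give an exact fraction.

131/36

Against (1/4, 1/12, 2/3), each row's expected payoff is 1: 8; 2: 4/3; 3: 11/6.
Taking the (1/3, 1/2, 1/6)-weighted average: (1/3)·(8) + (1/2)·(4/3) + (1/6)·(11/6) = 131/36.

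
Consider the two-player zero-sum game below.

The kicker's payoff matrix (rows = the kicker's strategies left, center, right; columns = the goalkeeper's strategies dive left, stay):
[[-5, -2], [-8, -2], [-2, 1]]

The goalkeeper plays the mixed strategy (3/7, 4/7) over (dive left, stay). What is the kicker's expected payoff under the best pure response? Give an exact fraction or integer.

-2/7

left: (-5)·(3/7) + (-2)·(4/7) = -23/7.
center: (-8)·(3/7) + (-2)·(4/7) = -32/7.
right: (-2)·(3/7) + (1)·(4/7) = -2/7.
The best pure response is right with expected payoff -2/7.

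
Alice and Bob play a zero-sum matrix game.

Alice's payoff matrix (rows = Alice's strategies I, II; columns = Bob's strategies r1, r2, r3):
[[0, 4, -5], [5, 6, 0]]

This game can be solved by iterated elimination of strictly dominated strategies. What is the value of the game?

Row I is strictly dominated by row II (5>0, 6>4, 0>-5); eliminate I.
Column r1 is strictly dominated by r3 for Bob (0<5); eliminate r1.
Column r2 is strictly dominated by r3 for Bob (0<6); eliminate r2.
Only (II, r3) remains, with payoff 0.

0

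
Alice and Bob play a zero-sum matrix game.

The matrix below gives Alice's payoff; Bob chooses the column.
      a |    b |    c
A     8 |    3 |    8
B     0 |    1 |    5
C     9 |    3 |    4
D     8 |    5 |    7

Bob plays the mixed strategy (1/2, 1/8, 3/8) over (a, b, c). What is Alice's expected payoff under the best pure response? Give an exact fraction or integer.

A: (8)·(1/2) + (3)·(1/8) + (8)·(3/8) = 59/8.
B: (0)·(1/2) + (1)·(1/8) + (5)·(3/8) = 2.
C: (9)·(1/2) + (3)·(1/8) + (4)·(3/8) = 51/8.
D: (8)·(1/2) + (5)·(1/8) + (7)·(3/8) = 29/4.
The best pure response is A with expected payoff 59/8.

59/8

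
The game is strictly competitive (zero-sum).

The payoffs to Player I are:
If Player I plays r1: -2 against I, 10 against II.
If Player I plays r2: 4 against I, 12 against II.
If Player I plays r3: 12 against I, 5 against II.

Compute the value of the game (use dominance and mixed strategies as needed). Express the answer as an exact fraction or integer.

Row r1 is strictly dominated by row r2, so Player I never plays it.
The remaining 2×2 game on (r2, r3) × (I, II) has no saddle point. Let Player I play r2 with probability p; indifference gives 4p + 12(1−p) = 12p + 5(1−p), so p = 7/15.
Similarly Player II's optimal q on I is 7/15, and the value is 4·(7/15) + (12)·(8/15) = 124/15.

124/15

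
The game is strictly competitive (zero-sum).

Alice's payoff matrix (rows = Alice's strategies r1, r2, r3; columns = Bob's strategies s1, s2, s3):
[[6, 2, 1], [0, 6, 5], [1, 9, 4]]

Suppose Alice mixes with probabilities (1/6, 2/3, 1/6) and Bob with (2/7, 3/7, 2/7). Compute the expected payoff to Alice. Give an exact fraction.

169/42

Against (2/7, 3/7, 2/7), each row's expected payoff is r1: 20/7; r2: 4; r3: 37/7.
Taking the (1/6, 2/3, 1/6)-weighted average: (1/6)·(20/7) + (2/3)·(4) + (1/6)·(37/7) = 169/42.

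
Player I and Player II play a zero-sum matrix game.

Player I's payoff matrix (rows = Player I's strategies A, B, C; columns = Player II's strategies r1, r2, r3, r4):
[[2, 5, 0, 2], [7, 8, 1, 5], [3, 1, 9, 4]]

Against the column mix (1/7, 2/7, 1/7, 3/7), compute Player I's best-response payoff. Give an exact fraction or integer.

39/7

A: (2)·(1/7) + (5)·(2/7) + (0)·(1/7) + (2)·(3/7) = 18/7.
B: (7)·(1/7) + (8)·(2/7) + (1)·(1/7) + (5)·(3/7) = 39/7.
C: (3)·(1/7) + (1)·(2/7) + (9)·(1/7) + (4)·(3/7) = 26/7.
The best pure response is B with expected payoff 39/7.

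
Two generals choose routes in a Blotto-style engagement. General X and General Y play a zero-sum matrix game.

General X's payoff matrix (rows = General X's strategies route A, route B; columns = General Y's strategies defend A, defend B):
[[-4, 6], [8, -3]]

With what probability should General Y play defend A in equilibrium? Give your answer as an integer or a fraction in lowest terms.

Row minima are -4 and -3, so General X's maximin is -3; column maxima are 8 and 6, so General Y's minimax is 6. These differ, so the equilibrium is in mixed strategies.
Let General Y play defend A with probability q. General X is indifferent when −4q + 6(1−q) = 8q − 3(1−q), giving q = 3/7.

3/7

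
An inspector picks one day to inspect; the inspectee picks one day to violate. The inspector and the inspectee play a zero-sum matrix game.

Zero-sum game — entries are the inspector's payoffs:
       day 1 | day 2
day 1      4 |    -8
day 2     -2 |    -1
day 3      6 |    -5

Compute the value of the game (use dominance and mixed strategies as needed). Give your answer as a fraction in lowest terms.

Row day 1 is strictly dominated by row day 3, so the inspector never plays it.
The remaining 2×2 game on (day 2, day 3) × (day 1, day 2) has no saddle point. Let the inspector play day 2 with probability p; indifference gives −2p + 6(1−p) = −p − 5(1−p), so p = 11/12.
Similarly the inspectee's optimal q on day 1 is 1/3, and the value is -2·(1/3) + (-1)·(2/3) = -4/3.

-4/3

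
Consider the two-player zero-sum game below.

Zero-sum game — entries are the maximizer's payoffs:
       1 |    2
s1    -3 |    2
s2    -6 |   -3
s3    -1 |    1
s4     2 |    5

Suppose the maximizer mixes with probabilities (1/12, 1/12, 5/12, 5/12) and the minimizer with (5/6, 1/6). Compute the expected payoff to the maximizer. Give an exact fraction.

Against (5/6, 1/6), each row's expected payoff is s1: -13/6; s2: -11/2; s3: -2/3; s4: 5/2.
Taking the (1/12, 1/12, 5/12, 5/12)-weighted average: (1/12)·(-13/6) + (1/12)·(-11/2) + (5/12)·(-2/3) + (5/12)·(5/2) = 1/8.

1/8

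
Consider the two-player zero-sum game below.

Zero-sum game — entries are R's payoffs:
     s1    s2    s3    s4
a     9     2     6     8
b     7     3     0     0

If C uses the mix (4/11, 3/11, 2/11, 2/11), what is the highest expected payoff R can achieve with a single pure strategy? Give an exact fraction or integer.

a: (9)·(4/11) + (2)·(3/11) + (6)·(2/11) + (8)·(2/11) = 70/11.
b: (7)·(4/11) + (3)·(3/11) + (0)·(2/11) + (0)·(2/11) = 37/11.
The best pure response is a with expected payoff 70/11.

70/11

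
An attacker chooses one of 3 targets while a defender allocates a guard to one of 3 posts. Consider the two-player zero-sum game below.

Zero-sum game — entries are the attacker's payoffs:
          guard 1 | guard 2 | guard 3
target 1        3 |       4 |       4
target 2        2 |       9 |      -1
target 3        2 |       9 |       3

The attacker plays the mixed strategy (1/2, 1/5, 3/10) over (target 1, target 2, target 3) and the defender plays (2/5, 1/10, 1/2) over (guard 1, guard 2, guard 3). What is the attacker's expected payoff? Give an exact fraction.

Against (2/5, 1/10, 1/2), each row's expected payoff is target 1: 18/5; target 2: 6/5; target 3: 16/5.
Taking the (1/2, 1/5, 3/10)-weighted average: (1/2)·(18/5) + (1/5)·(6/5) + (3/10)·(16/5) = 3.

3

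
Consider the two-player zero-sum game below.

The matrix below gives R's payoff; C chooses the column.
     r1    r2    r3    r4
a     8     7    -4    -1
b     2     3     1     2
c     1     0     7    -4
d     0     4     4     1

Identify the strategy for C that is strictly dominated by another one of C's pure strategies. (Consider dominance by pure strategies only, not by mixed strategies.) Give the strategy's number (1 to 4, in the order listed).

2

C prefers columns that give R less. Compare r2 with r4: -1 < 7, 2 < 3, -4 < 0, 1 < 4.
So r4 strictly dominates r2 for C; r2 is strictly dominated.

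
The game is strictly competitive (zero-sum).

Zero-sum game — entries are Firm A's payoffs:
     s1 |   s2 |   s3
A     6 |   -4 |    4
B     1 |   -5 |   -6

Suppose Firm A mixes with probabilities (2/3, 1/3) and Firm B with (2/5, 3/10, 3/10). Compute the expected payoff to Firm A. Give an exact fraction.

Against (2/5, 3/10, 3/10), each row's expected payoff is A: 12/5; B: -29/10.
Taking the (2/3, 1/3)-weighted average: (2/3)·(12/5) + (1/3)·(-29/10) = 19/30.

19/30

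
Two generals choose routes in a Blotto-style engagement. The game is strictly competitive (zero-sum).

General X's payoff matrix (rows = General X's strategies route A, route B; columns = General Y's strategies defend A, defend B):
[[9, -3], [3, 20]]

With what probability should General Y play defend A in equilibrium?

23/29

Row minima are -3 and 3, so General X's maximin is 3; column maxima are 9 and 20, so General Y's minimax is 9. These differ, so the equilibrium is in mixed strategies.
Let General Y play defend A with probability q. General X is indifferent when 9q − 3(1−q) = 3q + 20(1−q), giving q = 23/29.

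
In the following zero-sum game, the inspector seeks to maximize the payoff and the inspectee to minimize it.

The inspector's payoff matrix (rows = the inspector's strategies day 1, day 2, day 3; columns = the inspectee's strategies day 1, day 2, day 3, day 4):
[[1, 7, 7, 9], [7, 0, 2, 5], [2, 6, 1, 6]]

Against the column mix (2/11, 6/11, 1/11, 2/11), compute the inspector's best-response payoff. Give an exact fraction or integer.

day 1: (1)·(2/11) + (7)·(6/11) + (7)·(1/11) + (9)·(2/11) = 69/11.
day 2: (7)·(2/11) + (0)·(6/11) + (2)·(1/11) + (5)·(2/11) = 26/11.
day 3: (2)·(2/11) + (6)·(6/11) + (1)·(1/11) + (6)·(2/11) = 53/11.
The best pure response is day 1 with expected payoff 69/11.

69/11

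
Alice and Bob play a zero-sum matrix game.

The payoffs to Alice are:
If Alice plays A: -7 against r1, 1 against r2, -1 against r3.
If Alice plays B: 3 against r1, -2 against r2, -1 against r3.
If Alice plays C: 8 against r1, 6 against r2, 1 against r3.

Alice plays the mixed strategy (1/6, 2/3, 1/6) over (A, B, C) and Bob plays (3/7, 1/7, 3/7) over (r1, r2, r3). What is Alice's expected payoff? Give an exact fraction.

13/21

Against (3/7, 1/7, 3/7), each row's expected payoff is A: -23/7; B: 4/7; C: 33/7.
Taking the (1/6, 2/3, 1/6)-weighted average: (1/6)·(-23/7) + (2/3)·(4/7) + (1/6)·(33/7) = 13/21.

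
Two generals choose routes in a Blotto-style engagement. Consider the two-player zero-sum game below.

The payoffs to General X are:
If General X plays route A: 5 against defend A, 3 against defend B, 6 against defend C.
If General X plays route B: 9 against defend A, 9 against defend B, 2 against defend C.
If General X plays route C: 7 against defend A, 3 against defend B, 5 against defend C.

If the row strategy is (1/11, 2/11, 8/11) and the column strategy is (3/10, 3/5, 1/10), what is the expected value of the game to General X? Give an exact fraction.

557/110

Against (3/10, 3/5, 1/10), each row's expected payoff is route A: 39/10; route B: 83/10; route C: 22/5.
Taking the (1/11, 2/11, 8/11)-weighted average: (1/11)·(39/10) + (2/11)·(83/10) + (8/11)·(22/5) = 557/110.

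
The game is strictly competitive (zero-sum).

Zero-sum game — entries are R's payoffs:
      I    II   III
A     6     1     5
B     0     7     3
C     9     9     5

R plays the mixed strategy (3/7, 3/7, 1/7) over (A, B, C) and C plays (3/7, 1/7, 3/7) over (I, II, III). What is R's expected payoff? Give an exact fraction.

201/49

Against (3/7, 1/7, 3/7), each row's expected payoff is A: 34/7; B: 16/7; C: 51/7.
Taking the (3/7, 3/7, 1/7)-weighted average: (3/7)·(34/7) + (3/7)·(16/7) + (1/7)·(51/7) = 201/49.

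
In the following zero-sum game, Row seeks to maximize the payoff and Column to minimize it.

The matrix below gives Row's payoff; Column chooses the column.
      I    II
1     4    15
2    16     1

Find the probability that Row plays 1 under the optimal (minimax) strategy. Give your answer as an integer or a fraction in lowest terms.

15/26

Row minima are 4 and 1, so Row's maximin is 4; column maxima are 16 and 15, so Column's minimax is 15. These differ, so the equilibrium is in mixed strategies.
Let Row play 1 with probability p. Column is indifferent when 4p + 16(1−p) = 15p + (1−p), giving p = 15/26.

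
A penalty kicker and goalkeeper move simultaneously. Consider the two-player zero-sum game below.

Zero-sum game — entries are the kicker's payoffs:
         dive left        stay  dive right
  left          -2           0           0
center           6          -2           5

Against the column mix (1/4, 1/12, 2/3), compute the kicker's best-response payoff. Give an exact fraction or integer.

left: (-2)·(1/4) + (0)·(1/12) + (0)·(2/3) = -1/2.
center: (6)·(1/4) + (-2)·(1/12) + (5)·(2/3) = 14/3.
The best pure response is center with expected payoff 14/3.

14/3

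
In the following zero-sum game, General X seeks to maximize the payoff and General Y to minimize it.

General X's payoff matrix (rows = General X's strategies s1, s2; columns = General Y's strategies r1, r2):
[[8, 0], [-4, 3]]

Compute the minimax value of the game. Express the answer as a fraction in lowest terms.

8/5

Row minima are 0 and -4, so General X's maximin is 0; column maxima are 8 and 3, so General Y's minimax is 3. These differ, so the equilibrium is in mixed strategies.
Let General X play s1 with probability p. General Y is indifferent when 8p − 4(1−p) = 3(1−p), giving p = 7/15.
Let General Y play r1 with probability q. General X is indifferent when 8q = −4q + 3(1−q), giving q = 1/5.
The value is 8·(1/5) + (0)·(4/5) = 8/5.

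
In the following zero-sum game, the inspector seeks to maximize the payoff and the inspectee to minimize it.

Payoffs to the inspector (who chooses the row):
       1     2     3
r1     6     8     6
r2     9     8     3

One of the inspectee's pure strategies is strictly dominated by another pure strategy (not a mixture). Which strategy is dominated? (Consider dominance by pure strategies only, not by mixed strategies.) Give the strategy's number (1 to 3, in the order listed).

2

The inspectee prefers columns that give the inspector less. Compare 2 with 3: 6 < 8, 3 < 8.
So 3 strictly dominates 2 for the inspectee; 2 is strictly dominated.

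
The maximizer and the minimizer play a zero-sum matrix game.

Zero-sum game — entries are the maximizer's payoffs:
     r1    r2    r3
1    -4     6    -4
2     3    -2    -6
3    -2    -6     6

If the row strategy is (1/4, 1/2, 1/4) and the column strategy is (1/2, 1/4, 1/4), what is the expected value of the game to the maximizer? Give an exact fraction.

Against (1/2, 1/4, 1/4), each row's expected payoff is 1: -3/2; 2: -1/2; 3: -1.
Taking the (1/4, 1/2, 1/4)-weighted average: (1/4)·(-3/2) + (1/2)·(-1/2) + (1/4)·(-1) = -7/8.

-7/8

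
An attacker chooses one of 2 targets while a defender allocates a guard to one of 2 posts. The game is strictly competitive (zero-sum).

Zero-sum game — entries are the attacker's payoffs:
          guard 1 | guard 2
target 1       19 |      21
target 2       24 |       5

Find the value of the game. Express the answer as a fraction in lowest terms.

409/21

Row minima are 19 and 5, so the attacker's maximin is 19; column maxima are 24 and 21, so the defender's minimax is 21. These differ, so the equilibrium is in mixed strategies.
Let the attacker play target 1 with probability p. The defender is indifferent when 19p + 24(1−p) = 21p + 5(1−p), giving p = 19/21.
Let the defender play guard 1 with probability q. The attacker is indifferent when 19q + 21(1−q) = 24q + 5(1−q), giving q = 16/21.
The value is 19·(16/21) + (21)·(5/21) = 409/21.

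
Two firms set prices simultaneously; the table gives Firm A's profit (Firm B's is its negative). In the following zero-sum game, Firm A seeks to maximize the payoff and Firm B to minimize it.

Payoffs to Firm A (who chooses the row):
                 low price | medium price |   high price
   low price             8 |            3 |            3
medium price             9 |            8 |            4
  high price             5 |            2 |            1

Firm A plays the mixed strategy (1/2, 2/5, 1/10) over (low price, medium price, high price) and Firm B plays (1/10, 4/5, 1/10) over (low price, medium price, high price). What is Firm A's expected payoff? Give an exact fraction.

101/20

Against (1/10, 4/5, 1/10), each row's expected payoff is low price: 7/2; medium price: 77/10; high price: 11/5.
Taking the (1/2, 2/5, 1/10)-weighted average: (1/2)·(7/2) + (2/5)·(77/10) + (1/10)·(11/5) = 101/20.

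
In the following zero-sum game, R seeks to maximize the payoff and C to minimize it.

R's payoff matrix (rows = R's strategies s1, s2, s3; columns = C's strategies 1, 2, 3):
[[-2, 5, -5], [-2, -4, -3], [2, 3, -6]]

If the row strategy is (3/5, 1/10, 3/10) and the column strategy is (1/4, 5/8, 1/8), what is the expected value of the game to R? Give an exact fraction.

27/20

Against (1/4, 5/8, 1/8), each row's expected payoff is s1: 2; s2: -27/8; s3: 13/8.
Taking the (3/5, 1/10, 3/10)-weighted average: (3/5)·(2) + (1/10)·(-27/8) + (3/10)·(13/8) = 27/20.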